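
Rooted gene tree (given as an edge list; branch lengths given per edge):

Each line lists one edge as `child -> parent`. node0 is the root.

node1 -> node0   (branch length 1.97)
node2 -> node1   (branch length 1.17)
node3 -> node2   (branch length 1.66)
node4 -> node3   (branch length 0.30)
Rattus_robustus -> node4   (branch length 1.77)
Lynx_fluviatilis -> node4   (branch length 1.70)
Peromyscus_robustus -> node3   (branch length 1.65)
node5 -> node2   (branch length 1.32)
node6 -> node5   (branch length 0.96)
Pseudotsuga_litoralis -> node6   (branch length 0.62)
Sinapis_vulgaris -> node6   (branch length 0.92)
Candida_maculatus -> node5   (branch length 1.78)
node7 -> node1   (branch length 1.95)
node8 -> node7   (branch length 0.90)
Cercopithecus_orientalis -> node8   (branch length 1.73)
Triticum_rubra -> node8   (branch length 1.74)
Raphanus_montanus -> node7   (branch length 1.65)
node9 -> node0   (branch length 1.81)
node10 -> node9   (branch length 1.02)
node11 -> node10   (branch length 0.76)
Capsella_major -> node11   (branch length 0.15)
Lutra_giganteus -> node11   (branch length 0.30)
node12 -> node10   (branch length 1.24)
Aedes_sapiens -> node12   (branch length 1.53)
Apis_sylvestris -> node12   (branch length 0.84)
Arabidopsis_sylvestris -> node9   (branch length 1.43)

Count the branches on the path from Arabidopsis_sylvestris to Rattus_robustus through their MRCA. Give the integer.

The MRCA of Arabidopsis_sylvestris and Rattus_robustus is the root of the tree.
From Arabidopsis_sylvestris up to that node: 2 branches. From Rattus_robustus up to the same node: 5 branches. Total: 2 + 5 = 7.

7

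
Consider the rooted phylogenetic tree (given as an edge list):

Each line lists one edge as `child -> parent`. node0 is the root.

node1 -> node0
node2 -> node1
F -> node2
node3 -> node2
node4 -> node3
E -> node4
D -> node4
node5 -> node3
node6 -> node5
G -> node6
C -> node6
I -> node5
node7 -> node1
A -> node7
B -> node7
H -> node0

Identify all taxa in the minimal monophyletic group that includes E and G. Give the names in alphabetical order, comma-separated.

C, D, E, G, I

Tracing E: it sits inside (E,D).
Tracing G: it sits inside (G,C).
The smallest clade enclosing both is ((E,D),((G,C),I)); the answer is its 5 terminal taxa in alphabetical order.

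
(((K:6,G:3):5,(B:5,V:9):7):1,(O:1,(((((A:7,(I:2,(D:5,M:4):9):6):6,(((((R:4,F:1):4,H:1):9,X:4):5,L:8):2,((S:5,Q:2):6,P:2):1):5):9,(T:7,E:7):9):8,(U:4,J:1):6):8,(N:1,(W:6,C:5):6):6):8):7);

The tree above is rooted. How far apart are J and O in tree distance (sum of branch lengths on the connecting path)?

24

The path runs J → … → MRCA → … → O; the MRCA is the node subtending (O,(((((A,(I,(D,M))),(((((R,F),H),X),L),((S,Q),P))),(T,E)),(U,J)),(N,(W,C)))).
Branch lengths along that path: 1 + 6 + 8 + 8 + 1 = 24.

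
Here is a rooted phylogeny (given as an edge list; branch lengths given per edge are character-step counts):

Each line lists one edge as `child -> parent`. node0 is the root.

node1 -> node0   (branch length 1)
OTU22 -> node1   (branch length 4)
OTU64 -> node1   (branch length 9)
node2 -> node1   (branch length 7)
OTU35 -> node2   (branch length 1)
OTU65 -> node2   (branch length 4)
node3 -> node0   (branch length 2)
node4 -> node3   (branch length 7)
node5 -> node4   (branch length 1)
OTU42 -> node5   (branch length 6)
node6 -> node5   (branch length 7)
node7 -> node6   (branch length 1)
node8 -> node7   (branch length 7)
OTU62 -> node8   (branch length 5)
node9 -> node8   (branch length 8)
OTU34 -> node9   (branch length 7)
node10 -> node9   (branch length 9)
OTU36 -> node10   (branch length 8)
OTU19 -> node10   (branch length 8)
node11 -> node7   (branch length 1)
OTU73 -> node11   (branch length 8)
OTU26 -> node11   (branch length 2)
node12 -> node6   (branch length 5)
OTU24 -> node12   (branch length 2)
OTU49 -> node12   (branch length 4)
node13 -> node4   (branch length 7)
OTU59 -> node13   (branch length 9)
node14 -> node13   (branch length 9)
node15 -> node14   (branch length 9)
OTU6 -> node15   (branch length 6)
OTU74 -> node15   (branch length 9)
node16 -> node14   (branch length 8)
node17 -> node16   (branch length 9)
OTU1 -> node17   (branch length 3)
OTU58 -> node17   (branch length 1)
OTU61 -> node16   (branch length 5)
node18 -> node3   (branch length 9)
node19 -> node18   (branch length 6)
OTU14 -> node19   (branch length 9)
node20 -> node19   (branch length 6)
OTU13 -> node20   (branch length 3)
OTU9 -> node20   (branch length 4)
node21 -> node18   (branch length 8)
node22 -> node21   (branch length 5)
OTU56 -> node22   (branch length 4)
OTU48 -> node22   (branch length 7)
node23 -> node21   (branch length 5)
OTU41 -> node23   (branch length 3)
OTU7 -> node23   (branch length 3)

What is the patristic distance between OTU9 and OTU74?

66

The path runs OTU9 → … → MRCA → … → OTU74; the MRCA is the node subtending (((OTU42,(((OTU62,(OTU34,(OTU36,OTU19))),(OTU73,OTU26)),(OTU24,OTU49))),(OTU59,((OTU6,OTU74),((OTU1,OTU58),OTU61)))),((OTU14,(OTU13,OTU9)),((OTU56,OTU48),(OTU41,OTU7)))).
Branch lengths along that path: 4 + 6 + 6 + 9 + 7 + 7 + 9 + 9 + 9 = 66.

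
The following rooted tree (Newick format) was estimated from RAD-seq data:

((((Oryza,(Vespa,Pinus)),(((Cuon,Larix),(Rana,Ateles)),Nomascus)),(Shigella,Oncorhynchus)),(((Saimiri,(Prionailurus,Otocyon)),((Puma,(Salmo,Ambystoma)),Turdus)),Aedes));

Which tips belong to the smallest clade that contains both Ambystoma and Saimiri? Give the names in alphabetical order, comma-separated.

Tracing Ambystoma: it sits inside (Salmo,Ambystoma).
Tracing Saimiri: it sits inside (Saimiri,(Prionailurus,Otocyon)).
The smallest clade enclosing both is ((Saimiri,(Prionailurus,Otocyon)),((Puma,(Salmo,Ambystoma)),Turdus)); the answer is its 7 terminal taxa in alphabetical order.

Ambystoma, Otocyon, Prionailurus, Puma, Saimiri, Salmo, Turdus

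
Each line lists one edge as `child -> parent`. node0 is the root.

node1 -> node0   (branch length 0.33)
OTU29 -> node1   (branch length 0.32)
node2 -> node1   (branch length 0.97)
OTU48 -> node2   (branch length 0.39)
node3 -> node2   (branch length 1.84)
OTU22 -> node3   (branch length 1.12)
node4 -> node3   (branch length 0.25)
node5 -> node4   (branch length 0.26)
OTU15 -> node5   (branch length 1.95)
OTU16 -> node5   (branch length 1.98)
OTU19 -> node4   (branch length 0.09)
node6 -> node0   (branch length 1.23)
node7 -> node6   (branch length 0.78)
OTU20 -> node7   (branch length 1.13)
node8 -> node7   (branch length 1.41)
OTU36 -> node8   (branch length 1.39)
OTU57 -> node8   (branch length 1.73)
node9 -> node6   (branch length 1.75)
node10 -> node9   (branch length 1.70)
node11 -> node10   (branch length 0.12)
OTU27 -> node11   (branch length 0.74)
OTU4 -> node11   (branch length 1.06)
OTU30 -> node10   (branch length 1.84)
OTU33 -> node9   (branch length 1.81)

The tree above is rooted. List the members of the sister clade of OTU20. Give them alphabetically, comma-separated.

OTU36, OTU57

OTU20 attaches to the tree at the node subtending (OTU20,(OTU36,OTU57)).
The other lineage descending from that same node — the sister group — is (OTU36,OTU57); its 2 tips in alphabetical order are the answer.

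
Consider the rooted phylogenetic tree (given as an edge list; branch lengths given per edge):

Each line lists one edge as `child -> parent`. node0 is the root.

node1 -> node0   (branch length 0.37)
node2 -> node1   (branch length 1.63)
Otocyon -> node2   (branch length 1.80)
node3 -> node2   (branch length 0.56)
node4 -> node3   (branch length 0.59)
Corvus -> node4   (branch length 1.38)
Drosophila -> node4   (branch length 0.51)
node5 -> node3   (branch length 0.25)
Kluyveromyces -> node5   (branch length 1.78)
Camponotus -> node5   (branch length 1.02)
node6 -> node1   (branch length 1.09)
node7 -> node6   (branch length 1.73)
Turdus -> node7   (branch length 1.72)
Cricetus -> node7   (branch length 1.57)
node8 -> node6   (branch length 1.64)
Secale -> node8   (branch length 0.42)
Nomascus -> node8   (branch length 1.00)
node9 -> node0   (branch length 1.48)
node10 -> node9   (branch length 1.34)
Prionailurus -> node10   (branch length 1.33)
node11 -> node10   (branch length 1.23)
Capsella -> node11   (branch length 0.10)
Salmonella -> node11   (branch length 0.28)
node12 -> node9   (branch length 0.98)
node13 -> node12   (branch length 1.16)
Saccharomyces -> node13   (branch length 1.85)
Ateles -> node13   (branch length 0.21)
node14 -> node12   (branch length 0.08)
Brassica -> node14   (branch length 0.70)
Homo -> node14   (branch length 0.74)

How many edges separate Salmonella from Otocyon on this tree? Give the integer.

7

The MRCA of Salmonella and Otocyon is the root of the tree.
From Salmonella up to that node: 4 branches. From Otocyon up to the same node: 3 branches. Total: 4 + 3 = 7.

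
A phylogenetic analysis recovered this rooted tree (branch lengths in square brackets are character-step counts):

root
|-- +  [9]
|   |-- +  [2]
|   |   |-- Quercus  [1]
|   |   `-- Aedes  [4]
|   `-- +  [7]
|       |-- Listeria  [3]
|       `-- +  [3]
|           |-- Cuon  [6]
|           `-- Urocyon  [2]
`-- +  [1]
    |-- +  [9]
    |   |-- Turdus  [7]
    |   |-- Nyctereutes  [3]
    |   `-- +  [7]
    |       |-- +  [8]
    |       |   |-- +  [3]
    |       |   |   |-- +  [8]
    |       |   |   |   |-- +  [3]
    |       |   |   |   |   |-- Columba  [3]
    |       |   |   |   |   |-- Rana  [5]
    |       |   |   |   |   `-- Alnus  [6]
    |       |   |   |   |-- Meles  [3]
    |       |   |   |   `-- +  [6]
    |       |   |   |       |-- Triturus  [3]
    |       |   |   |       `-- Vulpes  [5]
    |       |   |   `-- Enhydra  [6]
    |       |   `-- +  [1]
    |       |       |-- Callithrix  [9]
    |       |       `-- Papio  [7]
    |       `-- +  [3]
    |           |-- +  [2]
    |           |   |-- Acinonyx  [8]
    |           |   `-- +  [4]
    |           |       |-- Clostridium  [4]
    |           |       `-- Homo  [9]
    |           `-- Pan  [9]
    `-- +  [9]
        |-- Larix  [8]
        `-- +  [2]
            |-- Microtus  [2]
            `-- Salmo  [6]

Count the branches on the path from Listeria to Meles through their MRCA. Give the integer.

The MRCA of Listeria and Meles is the root of the tree.
From Listeria up to that node: 3 branches. From Meles up to the same node: 7 branches. Total: 3 + 7 = 10.

10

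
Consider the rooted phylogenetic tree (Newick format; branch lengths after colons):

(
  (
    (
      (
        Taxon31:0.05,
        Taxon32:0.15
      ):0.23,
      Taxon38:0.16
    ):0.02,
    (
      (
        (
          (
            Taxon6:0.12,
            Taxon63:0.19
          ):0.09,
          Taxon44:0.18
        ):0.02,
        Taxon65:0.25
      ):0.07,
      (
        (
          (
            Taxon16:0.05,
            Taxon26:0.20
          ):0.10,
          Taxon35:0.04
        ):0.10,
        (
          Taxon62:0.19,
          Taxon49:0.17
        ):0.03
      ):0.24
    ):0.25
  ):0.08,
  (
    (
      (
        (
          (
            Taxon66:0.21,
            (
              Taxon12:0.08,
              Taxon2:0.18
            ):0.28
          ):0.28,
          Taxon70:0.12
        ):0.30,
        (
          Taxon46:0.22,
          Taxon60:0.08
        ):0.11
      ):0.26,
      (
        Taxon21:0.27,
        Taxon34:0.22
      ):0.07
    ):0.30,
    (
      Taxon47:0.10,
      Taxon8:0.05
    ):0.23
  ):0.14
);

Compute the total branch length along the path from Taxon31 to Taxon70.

1.50

The path runs Taxon31 → … → MRCA → … → Taxon70; the MRCA is the root of the tree.
Branch lengths along that path: 0.05 + 0.23 + 0.02 + 0.08 + 0.14 + 0.30 + 0.26 + 0.30 + 0.12 = 1.50.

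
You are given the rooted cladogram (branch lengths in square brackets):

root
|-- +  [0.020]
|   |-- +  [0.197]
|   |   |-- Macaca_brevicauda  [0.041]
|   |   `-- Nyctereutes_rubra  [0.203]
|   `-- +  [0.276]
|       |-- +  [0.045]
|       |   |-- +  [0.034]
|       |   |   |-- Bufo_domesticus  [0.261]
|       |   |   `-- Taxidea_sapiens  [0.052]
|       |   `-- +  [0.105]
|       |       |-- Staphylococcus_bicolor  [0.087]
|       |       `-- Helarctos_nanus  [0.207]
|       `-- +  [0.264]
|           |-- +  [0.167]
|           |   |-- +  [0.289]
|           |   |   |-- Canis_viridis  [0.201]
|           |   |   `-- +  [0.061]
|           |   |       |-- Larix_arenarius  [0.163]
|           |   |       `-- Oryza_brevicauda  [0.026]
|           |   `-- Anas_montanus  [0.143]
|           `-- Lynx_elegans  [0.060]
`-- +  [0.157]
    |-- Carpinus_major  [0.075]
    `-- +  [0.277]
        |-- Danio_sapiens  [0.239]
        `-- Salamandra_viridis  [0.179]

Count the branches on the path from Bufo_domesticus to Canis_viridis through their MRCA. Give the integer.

7

The MRCA of Bufo_domesticus and Canis_viridis is the node subtending (((Bufo_domesticus,Taxidea_sapiens),(Staphylococcus_bicolor,Helarctos_nanus)),(((Canis_viridis,(Larix_arenarius,Oryza_brevicauda)),Anas_montanus),Lynx_elegans)).
From Bufo_domesticus up to that node: 3 branches. From Canis_viridis up to the same node: 4 branches. Total: 3 + 4 = 7.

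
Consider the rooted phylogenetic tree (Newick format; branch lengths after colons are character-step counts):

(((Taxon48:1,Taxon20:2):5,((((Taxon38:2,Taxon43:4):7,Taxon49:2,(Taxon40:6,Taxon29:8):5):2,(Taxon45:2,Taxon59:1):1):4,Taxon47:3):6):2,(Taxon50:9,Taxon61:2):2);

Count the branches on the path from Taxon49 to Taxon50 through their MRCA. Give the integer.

7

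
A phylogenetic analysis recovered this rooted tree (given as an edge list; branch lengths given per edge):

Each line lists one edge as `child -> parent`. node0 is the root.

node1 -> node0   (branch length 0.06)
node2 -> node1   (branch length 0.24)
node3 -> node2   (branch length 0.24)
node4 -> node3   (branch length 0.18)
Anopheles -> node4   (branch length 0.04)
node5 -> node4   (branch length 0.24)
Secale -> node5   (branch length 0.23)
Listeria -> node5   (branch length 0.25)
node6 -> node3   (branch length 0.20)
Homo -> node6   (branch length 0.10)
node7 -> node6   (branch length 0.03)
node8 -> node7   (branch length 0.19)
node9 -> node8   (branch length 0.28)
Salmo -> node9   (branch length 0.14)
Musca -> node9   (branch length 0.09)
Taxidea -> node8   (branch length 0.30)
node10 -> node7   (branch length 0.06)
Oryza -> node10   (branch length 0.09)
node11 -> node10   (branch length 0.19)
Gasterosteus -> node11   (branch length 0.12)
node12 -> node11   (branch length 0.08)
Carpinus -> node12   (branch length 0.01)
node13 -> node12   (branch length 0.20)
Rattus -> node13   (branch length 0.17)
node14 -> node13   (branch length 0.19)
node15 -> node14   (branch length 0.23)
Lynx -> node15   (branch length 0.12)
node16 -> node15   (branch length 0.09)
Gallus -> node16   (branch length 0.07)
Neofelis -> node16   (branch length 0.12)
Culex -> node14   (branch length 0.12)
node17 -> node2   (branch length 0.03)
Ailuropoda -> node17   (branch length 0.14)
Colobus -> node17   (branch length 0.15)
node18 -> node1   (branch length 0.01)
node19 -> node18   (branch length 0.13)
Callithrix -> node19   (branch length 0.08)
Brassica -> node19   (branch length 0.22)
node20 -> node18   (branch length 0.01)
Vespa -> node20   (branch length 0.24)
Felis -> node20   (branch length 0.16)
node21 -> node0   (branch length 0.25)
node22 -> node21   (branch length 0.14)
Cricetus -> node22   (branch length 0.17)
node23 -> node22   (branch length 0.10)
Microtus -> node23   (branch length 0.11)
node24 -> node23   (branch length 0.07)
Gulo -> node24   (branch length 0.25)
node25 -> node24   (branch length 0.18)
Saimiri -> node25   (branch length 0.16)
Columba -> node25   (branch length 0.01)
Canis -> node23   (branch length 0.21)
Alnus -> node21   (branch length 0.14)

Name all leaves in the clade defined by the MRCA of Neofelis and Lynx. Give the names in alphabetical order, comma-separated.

Tracing Neofelis: it sits inside (Gallus,Neofelis).
Tracing Lynx: it sits inside (Lynx,(Gallus,Neofelis)).
The smallest clade enclosing both is (Lynx,(Gallus,Neofelis)); the answer is its 3 terminal taxa in alphabetical order.

Gallus, Lynx, Neofelis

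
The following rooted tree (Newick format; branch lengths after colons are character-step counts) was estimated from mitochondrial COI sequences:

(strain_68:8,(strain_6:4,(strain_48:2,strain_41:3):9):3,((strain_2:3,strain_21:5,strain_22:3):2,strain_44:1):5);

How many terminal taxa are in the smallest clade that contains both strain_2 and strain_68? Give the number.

8

The MRCA of strain_2 and strain_68 is the root, so the clade is the entire tree.
That clade contains 8 terminal taxa: strain_2, strain_21, strain_22, strain_41, strain_44, strain_48, strain_6, strain_68.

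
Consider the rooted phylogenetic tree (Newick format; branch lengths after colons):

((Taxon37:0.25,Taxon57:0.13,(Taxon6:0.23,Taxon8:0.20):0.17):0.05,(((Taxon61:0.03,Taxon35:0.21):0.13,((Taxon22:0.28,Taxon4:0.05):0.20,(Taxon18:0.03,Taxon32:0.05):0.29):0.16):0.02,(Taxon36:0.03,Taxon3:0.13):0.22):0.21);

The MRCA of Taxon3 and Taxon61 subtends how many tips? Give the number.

The MRCA of Taxon3 and Taxon61 is the node subtending (((Taxon61,Taxon35),((Taxon22,Taxon4),(Taxon18,Taxon32))),(Taxon36,Taxon3)).
That clade contains 8 terminal taxa: Taxon18, Taxon22, Taxon3, Taxon32, Taxon35, Taxon36, Taxon4, Taxon61.

8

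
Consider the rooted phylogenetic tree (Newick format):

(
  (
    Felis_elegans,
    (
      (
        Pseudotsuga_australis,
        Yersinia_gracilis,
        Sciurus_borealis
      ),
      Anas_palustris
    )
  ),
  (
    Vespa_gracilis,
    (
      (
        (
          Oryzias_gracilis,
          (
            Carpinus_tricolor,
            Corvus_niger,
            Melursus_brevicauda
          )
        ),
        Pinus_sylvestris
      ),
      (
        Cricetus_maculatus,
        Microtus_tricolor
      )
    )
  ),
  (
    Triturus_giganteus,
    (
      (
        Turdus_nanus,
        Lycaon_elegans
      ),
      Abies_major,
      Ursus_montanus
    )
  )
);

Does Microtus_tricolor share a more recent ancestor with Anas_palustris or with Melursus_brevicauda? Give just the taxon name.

The MRCA of Microtus_tricolor and Melursus_brevicauda subtends (((Oryzias_gracilis,(Carpinus_tricolor,Corvus_niger,Melursus_brevicauda)),Pinus_sylvestris),(Cricetus_maculatus,Microtus_tricolor)) (7 taxa).
The MRCA of Microtus_tricolor and Anas_palustris is the root, subtending the entire tree (18 taxa).
The first is nested inside the second, so Microtus_tricolor shares a more recent common ancestor with Melursus_brevicauda.

Melursus_brevicauda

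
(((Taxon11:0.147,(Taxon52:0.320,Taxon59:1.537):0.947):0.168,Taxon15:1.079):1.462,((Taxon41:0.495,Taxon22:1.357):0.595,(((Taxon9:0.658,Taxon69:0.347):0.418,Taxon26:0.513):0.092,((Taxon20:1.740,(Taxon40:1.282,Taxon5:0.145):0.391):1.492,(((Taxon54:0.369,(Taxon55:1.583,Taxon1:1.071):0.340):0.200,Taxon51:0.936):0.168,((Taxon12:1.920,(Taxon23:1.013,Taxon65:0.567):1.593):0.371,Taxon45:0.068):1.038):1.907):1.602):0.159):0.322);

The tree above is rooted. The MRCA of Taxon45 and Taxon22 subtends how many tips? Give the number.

16

The MRCA of Taxon45 and Taxon22 is the node subtending ((Taxon41,Taxon22),(((Taxon9,Taxon69),Taxon26),((Taxon20,(Taxon40,Taxon5)),(((Taxon54,(Taxon55,Taxon1)),Taxon51),((Taxon12,(Taxon23,Taxon65)),Taxon45))))).
That clade contains 16 terminal taxa: Taxon1, Taxon12, Taxon20, Taxon22, Taxon23, Taxon26, Taxon40, Taxon41, Taxon45, Taxon5, Taxon51, Taxon54, Taxon55, Taxon65, Taxon69, Taxon9.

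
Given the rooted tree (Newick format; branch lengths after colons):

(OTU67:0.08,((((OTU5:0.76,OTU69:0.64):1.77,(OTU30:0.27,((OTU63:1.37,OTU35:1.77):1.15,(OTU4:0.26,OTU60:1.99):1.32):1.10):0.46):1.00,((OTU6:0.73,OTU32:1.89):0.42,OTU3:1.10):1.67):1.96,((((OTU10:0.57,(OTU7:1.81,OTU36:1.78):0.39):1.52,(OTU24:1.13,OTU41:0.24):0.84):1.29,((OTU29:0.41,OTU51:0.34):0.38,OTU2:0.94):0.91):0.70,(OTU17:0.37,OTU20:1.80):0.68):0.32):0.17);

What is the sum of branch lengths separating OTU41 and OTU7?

4.80

The path runs OTU41 → … → MRCA → … → OTU7; the MRCA is the node subtending ((OTU10,(OTU7,OTU36)),(OTU24,OTU41)).
Branch lengths along that path: 0.24 + 0.84 + 1.52 + 0.39 + 1.81 = 4.80.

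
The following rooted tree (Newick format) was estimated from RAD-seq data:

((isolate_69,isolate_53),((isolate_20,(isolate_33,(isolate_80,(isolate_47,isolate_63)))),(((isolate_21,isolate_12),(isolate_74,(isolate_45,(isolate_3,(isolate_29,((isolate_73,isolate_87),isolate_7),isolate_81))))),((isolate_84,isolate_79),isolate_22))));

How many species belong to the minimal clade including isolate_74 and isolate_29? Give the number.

8

The MRCA of isolate_74 and isolate_29 is the node subtending (isolate_74,(isolate_45,(isolate_3,(isolate_29,((isolate_73,isolate_87),isolate_7),isolate_81)))).
That clade contains 8 terminal taxa: isolate_29, isolate_3, isolate_45, isolate_7, isolate_73, isolate_74, isolate_81, isolate_87.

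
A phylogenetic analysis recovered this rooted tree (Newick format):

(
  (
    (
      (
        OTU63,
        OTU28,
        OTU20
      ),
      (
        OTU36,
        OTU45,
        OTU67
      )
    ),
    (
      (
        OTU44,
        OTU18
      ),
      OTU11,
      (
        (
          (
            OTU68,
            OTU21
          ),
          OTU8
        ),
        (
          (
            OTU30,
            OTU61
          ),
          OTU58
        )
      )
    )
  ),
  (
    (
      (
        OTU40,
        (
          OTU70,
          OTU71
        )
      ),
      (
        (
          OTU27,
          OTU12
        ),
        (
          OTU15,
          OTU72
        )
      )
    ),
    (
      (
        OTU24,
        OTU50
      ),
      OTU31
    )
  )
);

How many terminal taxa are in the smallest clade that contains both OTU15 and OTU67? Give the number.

The MRCA of OTU15 and OTU67 is the root, so the clade is the entire tree.
That clade contains 25 terminal taxa: OTU11, OTU12, OTU15, OTU18, OTU20, OTU21, OTU24, OTU27, OTU28, OTU30, OTU31, OTU36, OTU40, OTU44, OTU45, OTU50, OTU58, OTU61, OTU63, OTU67, OTU68, OTU70, OTU71, OTU72, OTU8.

25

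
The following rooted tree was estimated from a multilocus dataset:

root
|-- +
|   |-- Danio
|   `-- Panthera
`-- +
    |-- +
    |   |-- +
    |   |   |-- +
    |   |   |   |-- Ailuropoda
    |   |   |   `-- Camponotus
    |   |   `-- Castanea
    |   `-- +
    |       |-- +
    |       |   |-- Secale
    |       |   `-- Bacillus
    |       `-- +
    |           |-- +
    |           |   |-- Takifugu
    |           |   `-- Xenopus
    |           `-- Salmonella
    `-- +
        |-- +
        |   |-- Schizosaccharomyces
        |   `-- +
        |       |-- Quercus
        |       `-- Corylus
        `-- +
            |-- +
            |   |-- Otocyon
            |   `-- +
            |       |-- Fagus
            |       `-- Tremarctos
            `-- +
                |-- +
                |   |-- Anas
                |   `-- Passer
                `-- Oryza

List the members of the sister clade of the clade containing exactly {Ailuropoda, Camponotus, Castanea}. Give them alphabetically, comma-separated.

The clade containing exactly {Ailuropoda, Camponotus, Castanea} attaches to the tree at the node subtending (((Ailuropoda,Camponotus),Castanea),((Secale,Bacillus),((Takifugu,Xenopus),Salmonella))).
The other lineage descending from that same node — the sister group — is ((Secale,Bacillus),((Takifugu,Xenopus),Salmonella)); its 5 tips in alphabetical order are the answer.

Bacillus, Salmonella, Secale, Takifugu, Xenopus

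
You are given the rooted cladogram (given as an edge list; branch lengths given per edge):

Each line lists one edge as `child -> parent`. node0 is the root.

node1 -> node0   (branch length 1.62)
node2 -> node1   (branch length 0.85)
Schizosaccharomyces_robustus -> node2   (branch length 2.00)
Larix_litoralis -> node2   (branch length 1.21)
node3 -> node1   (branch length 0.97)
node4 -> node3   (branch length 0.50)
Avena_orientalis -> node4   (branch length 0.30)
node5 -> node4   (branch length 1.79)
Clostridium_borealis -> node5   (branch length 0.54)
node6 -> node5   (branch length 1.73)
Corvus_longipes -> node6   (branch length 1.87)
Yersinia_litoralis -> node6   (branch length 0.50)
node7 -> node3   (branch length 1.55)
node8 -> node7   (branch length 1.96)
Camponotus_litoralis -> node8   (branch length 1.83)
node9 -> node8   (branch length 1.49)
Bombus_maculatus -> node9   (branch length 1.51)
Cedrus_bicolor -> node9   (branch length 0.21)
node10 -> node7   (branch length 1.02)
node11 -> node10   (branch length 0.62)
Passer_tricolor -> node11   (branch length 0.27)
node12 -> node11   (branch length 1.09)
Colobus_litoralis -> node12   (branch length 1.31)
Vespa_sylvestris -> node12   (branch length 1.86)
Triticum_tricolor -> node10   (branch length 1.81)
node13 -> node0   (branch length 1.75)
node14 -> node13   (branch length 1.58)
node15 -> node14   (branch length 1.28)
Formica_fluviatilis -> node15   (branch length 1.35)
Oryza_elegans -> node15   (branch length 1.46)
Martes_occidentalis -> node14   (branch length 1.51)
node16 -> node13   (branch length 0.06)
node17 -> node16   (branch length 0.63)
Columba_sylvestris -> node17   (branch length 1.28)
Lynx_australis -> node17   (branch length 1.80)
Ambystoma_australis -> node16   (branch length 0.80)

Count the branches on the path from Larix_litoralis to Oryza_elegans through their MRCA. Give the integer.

7

The MRCA of Larix_litoralis and Oryza_elegans is the root of the tree.
From Larix_litoralis up to that node: 3 branches. From Oryza_elegans up to the same node: 4 branches. Total: 3 + 4 = 7.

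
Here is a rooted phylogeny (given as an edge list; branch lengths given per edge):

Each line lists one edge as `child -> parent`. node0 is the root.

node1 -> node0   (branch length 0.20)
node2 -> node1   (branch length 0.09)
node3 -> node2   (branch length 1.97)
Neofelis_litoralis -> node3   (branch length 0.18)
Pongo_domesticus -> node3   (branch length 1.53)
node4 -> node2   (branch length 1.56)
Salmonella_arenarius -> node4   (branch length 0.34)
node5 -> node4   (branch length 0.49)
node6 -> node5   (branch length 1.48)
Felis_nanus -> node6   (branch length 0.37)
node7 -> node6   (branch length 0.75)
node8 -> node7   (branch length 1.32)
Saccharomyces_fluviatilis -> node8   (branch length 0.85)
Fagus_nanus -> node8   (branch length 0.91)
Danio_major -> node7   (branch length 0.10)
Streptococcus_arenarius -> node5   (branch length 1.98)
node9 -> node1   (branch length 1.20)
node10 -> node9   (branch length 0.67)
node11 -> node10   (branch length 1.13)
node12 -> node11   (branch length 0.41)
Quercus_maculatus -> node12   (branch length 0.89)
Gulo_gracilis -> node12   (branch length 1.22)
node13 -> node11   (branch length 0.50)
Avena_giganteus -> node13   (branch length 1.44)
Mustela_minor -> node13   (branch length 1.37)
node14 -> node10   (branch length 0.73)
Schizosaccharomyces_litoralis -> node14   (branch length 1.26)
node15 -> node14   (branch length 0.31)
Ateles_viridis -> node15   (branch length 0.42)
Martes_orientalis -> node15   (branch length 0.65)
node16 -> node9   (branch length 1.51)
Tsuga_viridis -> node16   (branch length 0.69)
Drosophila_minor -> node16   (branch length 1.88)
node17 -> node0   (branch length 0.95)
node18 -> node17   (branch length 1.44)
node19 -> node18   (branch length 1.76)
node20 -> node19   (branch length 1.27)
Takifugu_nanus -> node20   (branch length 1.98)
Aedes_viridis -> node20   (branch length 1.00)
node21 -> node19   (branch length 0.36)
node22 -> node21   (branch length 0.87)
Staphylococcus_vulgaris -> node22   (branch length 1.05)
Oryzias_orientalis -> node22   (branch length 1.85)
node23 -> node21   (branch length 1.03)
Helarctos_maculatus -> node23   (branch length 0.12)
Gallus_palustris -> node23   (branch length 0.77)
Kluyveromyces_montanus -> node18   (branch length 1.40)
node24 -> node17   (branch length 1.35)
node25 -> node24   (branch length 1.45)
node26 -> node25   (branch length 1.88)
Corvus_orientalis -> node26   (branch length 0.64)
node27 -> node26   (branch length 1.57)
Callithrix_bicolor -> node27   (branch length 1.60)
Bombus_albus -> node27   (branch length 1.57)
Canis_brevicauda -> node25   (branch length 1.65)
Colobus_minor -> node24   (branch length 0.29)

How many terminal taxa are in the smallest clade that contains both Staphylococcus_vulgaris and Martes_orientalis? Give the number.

29

The MRCA of Staphylococcus_vulgaris and Martes_orientalis is the root, so the clade is the entire tree.
That clade contains 29 terminal taxa: Aedes_viridis, Ateles_viridis, Avena_giganteus, Bombus_albus, Callithrix_bicolor, Canis_brevicauda, Colobus_minor, Corvus_orientalis, Danio_major, Drosophila_minor, Fagus_nanus, Felis_nanus, Gallus_palustris, Gulo_gracilis, Helarctos_maculatus, Kluyveromyces_montanus, Martes_orientalis, Mustela_minor, Neofelis_litoralis, Oryzias_orientalis, Pongo_domesticus, Quercus_maculatus, Saccharomyces_fluviatilis, Salmonella_arenarius, Schizosaccharomyces_litoralis, Staphylococcus_vulgaris, Streptococcus_arenarius, Takifugu_nanus, Tsuga_viridis.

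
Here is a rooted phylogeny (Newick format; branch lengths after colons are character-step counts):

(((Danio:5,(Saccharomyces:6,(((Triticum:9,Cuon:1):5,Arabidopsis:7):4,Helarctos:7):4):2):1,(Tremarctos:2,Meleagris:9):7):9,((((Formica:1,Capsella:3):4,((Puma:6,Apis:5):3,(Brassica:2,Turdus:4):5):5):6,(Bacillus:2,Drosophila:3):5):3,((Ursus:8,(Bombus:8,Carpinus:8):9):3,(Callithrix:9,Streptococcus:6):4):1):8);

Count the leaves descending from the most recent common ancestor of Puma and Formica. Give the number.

The MRCA of Puma and Formica is the node subtending ((Formica,Capsella),((Puma,Apis),(Brassica,Turdus))).
That clade contains 6 terminal taxa: Apis, Brassica, Capsella, Formica, Puma, Turdus.

6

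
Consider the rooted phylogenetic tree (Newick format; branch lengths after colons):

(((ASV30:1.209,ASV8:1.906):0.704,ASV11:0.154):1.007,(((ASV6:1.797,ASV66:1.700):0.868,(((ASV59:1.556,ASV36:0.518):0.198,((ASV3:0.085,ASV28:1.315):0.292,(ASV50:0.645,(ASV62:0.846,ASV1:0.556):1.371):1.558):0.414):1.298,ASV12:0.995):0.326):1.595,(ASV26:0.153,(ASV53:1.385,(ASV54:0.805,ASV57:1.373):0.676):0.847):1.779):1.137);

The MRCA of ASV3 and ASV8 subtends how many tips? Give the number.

17

The MRCA of ASV3 and ASV8 is the root, so the clade is the entire tree.
That clade contains 17 terminal taxa: ASV1, ASV11, ASV12, ASV26, ASV28, ASV3, ASV30, ASV36, ASV50, ASV53, ASV54, ASV57, ASV59, ASV6, ASV62, ASV66, ASV8.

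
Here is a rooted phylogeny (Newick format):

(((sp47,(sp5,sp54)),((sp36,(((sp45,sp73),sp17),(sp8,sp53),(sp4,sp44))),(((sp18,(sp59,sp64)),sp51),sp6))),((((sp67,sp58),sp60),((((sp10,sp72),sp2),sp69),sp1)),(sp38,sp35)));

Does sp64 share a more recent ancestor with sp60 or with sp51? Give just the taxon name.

The MRCA of sp64 and sp51 subtends ((sp18,(sp59,sp64)),sp51) (4 taxa).
The MRCA of sp64 and sp60 is the root, subtending the entire tree (26 taxa).
The first is nested inside the second, so sp64 shares a more recent common ancestor with sp51.

sp51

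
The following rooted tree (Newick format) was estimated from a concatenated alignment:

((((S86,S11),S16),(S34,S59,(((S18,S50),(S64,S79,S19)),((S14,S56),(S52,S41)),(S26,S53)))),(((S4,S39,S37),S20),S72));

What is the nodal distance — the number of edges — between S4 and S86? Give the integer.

8

The MRCA of S4 and S86 is the root of the tree.
From S4 up to that node: 4 branches. From S86 up to the same node: 4 branches. Total: 4 + 4 = 8.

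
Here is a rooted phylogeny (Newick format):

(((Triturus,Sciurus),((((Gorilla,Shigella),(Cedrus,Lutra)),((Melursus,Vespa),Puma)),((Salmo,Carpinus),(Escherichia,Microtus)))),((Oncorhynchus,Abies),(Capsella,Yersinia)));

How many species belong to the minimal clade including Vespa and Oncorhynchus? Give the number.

17

The MRCA of Vespa and Oncorhynchus is the root, so the clade is the entire tree.
That clade contains 17 terminal taxa: Abies, Capsella, Carpinus, Cedrus, Escherichia, Gorilla, Lutra, Melursus, Microtus, Oncorhynchus, Puma, Salmo, Sciurus, Shigella, Triturus, Vespa, Yersinia.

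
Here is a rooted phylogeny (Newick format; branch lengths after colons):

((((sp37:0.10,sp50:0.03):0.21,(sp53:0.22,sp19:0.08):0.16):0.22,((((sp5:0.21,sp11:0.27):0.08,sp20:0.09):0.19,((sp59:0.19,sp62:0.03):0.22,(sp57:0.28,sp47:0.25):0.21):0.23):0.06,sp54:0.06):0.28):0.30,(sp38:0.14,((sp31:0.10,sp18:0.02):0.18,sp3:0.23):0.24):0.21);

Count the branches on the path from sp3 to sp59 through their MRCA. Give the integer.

The MRCA of sp3 and sp59 is the root of the tree.
From sp3 up to that node: 3 branches. From sp59 up to the same node: 6 branches. Total: 3 + 6 = 9.

9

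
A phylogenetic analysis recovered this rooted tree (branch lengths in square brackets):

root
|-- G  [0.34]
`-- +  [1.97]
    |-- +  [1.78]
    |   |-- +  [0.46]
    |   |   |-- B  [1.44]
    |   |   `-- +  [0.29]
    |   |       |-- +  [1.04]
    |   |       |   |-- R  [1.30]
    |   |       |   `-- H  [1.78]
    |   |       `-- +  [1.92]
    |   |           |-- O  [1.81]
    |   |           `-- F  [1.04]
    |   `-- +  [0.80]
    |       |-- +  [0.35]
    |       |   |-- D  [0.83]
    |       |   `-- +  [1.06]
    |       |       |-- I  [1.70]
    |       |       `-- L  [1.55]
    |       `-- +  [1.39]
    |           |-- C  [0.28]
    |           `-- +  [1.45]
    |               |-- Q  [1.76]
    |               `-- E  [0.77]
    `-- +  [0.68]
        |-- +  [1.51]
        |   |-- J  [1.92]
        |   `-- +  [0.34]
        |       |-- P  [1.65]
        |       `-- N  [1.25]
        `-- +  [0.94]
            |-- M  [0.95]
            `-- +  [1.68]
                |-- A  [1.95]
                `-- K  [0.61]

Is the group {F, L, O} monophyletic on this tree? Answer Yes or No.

No

The MRCA of the listed taxa subtends ((B,((R,H),(O,F))),((D,(I,L)),(C,(Q,E)))).
That clade also contains B, C, D, E, H, I, Q, R, which are not in the proposed group, so the group is not monophyletic.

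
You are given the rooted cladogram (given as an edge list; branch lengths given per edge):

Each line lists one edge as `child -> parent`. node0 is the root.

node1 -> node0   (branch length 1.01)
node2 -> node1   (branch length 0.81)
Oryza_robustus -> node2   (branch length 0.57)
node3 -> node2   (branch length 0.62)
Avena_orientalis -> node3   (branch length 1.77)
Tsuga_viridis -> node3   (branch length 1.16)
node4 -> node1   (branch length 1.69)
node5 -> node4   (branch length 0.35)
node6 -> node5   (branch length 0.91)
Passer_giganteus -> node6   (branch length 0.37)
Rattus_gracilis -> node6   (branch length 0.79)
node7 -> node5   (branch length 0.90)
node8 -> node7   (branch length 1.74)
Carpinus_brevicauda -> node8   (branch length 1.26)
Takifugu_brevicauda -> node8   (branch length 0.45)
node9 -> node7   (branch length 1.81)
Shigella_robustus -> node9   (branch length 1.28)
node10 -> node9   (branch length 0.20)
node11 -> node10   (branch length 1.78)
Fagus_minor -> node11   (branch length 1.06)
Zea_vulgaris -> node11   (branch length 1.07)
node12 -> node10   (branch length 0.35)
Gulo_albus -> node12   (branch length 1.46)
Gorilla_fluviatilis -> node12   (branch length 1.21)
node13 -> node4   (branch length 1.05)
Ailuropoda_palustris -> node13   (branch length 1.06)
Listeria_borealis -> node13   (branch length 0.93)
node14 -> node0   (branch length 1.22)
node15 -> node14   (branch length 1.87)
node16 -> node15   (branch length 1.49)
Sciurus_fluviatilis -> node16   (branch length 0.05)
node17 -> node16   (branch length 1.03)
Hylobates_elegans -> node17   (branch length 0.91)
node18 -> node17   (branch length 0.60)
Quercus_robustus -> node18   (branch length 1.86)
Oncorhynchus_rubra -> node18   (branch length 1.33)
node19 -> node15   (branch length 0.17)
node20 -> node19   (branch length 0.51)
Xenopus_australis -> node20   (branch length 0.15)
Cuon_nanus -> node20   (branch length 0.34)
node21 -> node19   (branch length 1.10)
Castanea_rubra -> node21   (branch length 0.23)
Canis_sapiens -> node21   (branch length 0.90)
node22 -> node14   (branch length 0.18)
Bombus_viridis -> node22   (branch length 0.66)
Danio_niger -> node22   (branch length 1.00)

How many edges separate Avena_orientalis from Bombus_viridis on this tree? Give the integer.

7

The MRCA of Avena_orientalis and Bombus_viridis is the root of the tree.
From Avena_orientalis up to that node: 4 branches. From Bombus_viridis up to the same node: 3 branches. Total: 4 + 3 = 7.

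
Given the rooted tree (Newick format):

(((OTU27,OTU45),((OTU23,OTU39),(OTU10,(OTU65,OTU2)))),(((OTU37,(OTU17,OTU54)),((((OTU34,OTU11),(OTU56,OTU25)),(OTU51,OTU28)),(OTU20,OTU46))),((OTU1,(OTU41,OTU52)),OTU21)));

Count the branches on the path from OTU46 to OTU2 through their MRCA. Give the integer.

The MRCA of OTU46 and OTU2 is the root of the tree.
From OTU46 up to that node: 5 branches. From OTU2 up to the same node: 5 branches. Total: 5 + 5 = 10.

10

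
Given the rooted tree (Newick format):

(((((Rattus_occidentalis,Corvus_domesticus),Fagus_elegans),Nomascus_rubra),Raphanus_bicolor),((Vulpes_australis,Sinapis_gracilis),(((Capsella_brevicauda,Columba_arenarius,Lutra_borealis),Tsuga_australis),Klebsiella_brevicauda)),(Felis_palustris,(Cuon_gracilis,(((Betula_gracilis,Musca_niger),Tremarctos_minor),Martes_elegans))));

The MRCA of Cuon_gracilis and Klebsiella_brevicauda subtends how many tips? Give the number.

18

The MRCA of Cuon_gracilis and Klebsiella_brevicauda is the root, so the clade is the entire tree.
That clade contains 18 terminal taxa: Betula_gracilis, Capsella_brevicauda, Columba_arenarius, Corvus_domesticus, Cuon_gracilis, Fagus_elegans, Felis_palustris, Klebsiella_brevicauda, Lutra_borealis, Martes_elegans, Musca_niger, Nomascus_rubra, Raphanus_bicolor, Rattus_occidentalis, Sinapis_gracilis, Tremarctos_minor, Tsuga_australis, Vulpes_australis.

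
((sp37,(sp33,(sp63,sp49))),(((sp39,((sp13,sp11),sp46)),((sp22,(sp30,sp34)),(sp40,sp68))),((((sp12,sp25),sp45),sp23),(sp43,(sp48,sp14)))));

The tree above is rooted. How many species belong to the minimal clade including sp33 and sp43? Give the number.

The MRCA of sp33 and sp43 is the root, so the clade is the entire tree.
That clade contains 20 terminal taxa: sp11, sp12, sp13, sp14, sp22, sp23, sp25, sp30, sp33, sp34, sp37, sp39, sp40, sp43, sp45, sp46, sp48, sp49, sp63, sp68.

20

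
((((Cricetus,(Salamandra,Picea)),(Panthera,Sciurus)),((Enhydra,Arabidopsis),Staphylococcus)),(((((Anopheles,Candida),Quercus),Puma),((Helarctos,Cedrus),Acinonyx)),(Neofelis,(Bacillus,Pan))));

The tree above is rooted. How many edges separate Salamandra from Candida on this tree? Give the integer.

11

The MRCA of Salamandra and Candida is the root of the tree.
From Salamandra up to that node: 5 branches. From Candida up to the same node: 6 branches. Total: 5 + 6 = 11.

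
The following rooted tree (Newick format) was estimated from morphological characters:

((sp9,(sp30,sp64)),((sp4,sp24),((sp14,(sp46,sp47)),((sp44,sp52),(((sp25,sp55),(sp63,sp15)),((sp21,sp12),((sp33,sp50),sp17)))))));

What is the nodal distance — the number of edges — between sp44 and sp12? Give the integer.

6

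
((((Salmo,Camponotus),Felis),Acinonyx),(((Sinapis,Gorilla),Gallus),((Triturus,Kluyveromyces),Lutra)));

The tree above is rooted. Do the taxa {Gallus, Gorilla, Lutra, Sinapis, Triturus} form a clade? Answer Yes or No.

No

The MRCA of the listed taxa subtends (((Sinapis,Gorilla),Gallus),((Triturus,Kluyveromyces),Lutra)).
That clade also contains Kluyveromyces, which is not in the proposed group, so the group is not monophyletic.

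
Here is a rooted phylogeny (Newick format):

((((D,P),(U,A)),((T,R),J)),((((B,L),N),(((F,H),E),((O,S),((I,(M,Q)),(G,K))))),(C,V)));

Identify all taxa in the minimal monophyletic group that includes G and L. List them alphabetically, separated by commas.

Tracing G: it sits inside (G,K).
Tracing L: it sits inside (B,L).
The smallest clade enclosing both is (((B,L),N),(((F,H),E),((O,S),((I,(M,Q)),(G,K))))); the answer is its 13 terminal taxa in alphabetical order.

B, E, F, G, H, I, K, L, M, N, O, Q, S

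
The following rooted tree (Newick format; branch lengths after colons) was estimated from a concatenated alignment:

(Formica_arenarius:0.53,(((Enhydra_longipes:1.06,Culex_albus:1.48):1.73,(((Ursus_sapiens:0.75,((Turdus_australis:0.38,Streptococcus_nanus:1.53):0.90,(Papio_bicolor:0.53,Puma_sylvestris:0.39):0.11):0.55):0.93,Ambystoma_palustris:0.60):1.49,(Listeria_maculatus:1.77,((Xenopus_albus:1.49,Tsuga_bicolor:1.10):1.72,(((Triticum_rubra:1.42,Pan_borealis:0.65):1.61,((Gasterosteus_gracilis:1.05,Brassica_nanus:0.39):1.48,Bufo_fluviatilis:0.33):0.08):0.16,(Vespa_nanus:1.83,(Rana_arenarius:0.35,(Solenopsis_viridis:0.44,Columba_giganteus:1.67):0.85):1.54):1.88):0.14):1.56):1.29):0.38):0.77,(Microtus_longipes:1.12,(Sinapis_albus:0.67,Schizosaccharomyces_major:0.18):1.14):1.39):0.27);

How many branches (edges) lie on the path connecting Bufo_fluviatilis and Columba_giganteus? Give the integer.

7

The MRCA of Bufo_fluviatilis and Columba_giganteus is the node subtending (((Triticum_rubra,Pan_borealis),((Gasterosteus_gracilis,Brassica_nanus),Bufo_fluviatilis)),(Vespa_nanus,(Rana_arenarius,(Solenopsis_viridis,Columba_giganteus)))).
From Bufo_fluviatilis up to that node: 3 branches. From Columba_giganteus up to the same node: 4 branches. Total: 3 + 4 = 7.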